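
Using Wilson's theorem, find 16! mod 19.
(18)! = (16)! × (17) × (18) ≡ -1 (mod 19). So (16)! ≡ -1 × [(18)(17)]^(-1) ≡ 9 (mod 19)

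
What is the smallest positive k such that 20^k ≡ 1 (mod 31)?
Powers of 20 mod 31: 20^1≡20, 20^2≡28, 20^3≡2, 20^4≡9, 20^5≡25, 20^6≡4, 20^7≡18, 20^8≡19, 20^9≡8, 20^10≡5, 20^11≡7, 20^12≡16, 20^13≡10, 20^14≡14, 20^15≡1. ord_31(20) = 15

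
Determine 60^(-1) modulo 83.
Since 83 is prime, by Fermat 60^(-1) ≡ 60^{81} ≡ 18 (mod 83). Verify: 60 × 18 = 1080 ≡ 1 (mod 83)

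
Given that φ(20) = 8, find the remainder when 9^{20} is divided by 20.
By Euler: 9^{8} ≡ 1 mod 20 since gcd(9, 20) = 1. 20 = 2×8 + 4. So 9^{20} ≡ 9^{4} ≡ 1 mod 20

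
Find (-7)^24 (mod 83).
By repeated squaring (mod 83): (-7)^{1}≡76, (-7)^{2}≡49, (-7)^{4}≡77, (-7)^{8}≡36, (-7)^{16}≡51. Then (-7)^{24} = (-7)^{16+8} ≡ 51 × 36 ≡ 10 (mod 83)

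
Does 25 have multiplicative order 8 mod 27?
Powers of 25 mod 27: 25^1≡25, 25^2≡4, 25^3≡19, 25^4≡16, 25^5≡22, 25^6≡10, 25^7≡7, 25^8≡13, 25^9≡1. 25^8≡13≢1, so ord ≠ 8. No, the actual order is 9.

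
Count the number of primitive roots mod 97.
Number of primitive roots mod 97 = φ(p-1) = φ(96) = 32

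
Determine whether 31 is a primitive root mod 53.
ord_53(31) divides 52. For each prime q|52: 31^{26}≡52, 31^{4}≡49, none ≡ 1. So 31 has order 52 and is a primitive root mod 53.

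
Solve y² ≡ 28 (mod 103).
The square roots of 28 mod 103 are 50 and 53. Verify: 50² = 2500 ≡ 28 (mod 103)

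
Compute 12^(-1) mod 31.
Since 31 is prime, by Fermat 12^(-1) ≡ 12^{29} ≡ 13 mod 31. Verify: 12 × 13 = 156 ≡ 1 mod 31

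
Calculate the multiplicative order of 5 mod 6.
Powers of 5 mod 6: 5^1≡5, 5^2≡1. So the order of 5 is 2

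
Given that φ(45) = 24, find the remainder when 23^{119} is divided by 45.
By Euler: 23^{24} ≡ 1 mod 45 since gcd(23, 45) = 1. 119 = 4×24 + 23. So 23^{119} ≡ 23^{23} ≡ 2 mod 45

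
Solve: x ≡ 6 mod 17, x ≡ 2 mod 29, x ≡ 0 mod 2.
M = 17 × 29 × 2 = 986. M₁ = 58, y₁ ≡ 5 mod 17. M₂ = 34, y₂ ≡ 6 mod 29. M₃ = 493, y₃ ≡ 1 mod 2. x = 6×58×5 + 2×34×6 + 0×493×1 ≡ 176 mod 986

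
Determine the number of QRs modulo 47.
The squaring map on Z_47* is 2-to-1, so there are (46)/2 = 23 QRs.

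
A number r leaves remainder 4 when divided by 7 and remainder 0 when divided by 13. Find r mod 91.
M = 7 × 13 = 91. M₁ = 13, y₁ ≡ 6 mod 7. M₂ = 7, y₂ ≡ 2 mod 13. r = 4×13×6 + 0×7×2 ≡ 39 mod 91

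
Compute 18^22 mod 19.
Using Fermat: 18^{18} ≡ 1 mod 19. 22 ≡ 4 mod 18. So 18^{22} ≡ 18^{4} ≡ 1 mod 19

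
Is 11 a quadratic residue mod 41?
By Euler's criterion: 11^{20} ≡ 40 mod 41. Since this equals -1 (≡ 40), 11 is not a QR.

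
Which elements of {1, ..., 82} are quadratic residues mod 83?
QRs mod 83: {1, 3, 4, 7, 9, 10, 11, 12, 16, 17, 21, 23, 25, 26, 27, 28, 29, 30, 31, 33, 36, 37, 38, 40, 41, 44, 48, 49, 51, 59, 61, 63, 64, 65, 68, 69, 70, 75, 77, 78, 81}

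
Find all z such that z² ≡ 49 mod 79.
The square roots of 49 mod 79 are 72 and 7. Verify: 72² = 5184 ≡ 49 mod 79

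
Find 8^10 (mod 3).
Using Fermat: 8^{2} ≡ 1 (mod 3). 10 ≡ 0 (mod 2). So 8^{10} ≡ 8^{0} ≡ 1 (mod 3)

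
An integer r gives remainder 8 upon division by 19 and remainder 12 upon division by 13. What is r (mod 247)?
M = 19 × 13 = 247. M₁ = 13, y₁ ≡ 3 (mod 19). M₂ = 19, y₂ ≡ 11 (mod 13). r = 8×13×3 + 12×19×11 ≡ 103 (mod 247)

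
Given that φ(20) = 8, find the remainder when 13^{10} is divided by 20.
By Euler: 13^{8} ≡ 1 mod 20 since gcd(13, 20) = 1. 10 = 1×8 + 2. So 13^{10} ≡ 13^{2} ≡ 9 mod 20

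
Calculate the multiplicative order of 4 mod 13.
Powers of 4 mod 13: 4^1≡4, 4^2≡3, 4^3≡12, 4^4≡9, 4^5≡10, 4^6≡1. ord_13(4) = 6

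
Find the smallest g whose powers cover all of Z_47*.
g = 5. For each prime q|46: 5^{23}≡46, 5^{2}≡25, none ≡ 1, so ord_47(5) = 46 and 5 is a primitive root.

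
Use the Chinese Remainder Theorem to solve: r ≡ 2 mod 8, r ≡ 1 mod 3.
M = 8 × 3 = 24. M₁ = 3, y₁ ≡ 3 mod 8. M₂ = 8, y₂ ≡ 2 mod 3. r = 2×3×3 + 1×8×2 ≡ 10 mod 24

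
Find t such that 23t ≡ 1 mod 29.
Since 29 is prime, by Fermat 23^(-1) ≡ 23^{27} ≡ 24 mod 29. Verify: 23 × 24 = 552 ≡ 1 mod 29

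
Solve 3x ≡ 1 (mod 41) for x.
Since 41 is prime, by Fermat 3^(-1) ≡ 3^{39} ≡ 14 (mod 41). Verify: 3 × 14 = 42 ≡ 1 (mod 41)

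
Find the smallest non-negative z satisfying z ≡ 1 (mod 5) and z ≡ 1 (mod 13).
M = 5 × 13 = 65. M₁ = 13, y₁ ≡ 2 (mod 5). M₂ = 5, y₂ ≡ 8 (mod 13). z = 1×13×2 + 1×5×8 ≡ 1 (mod 65)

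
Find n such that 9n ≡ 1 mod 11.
Since 11 is prime, by Fermat 9^(-1) ≡ 9^{9} ≡ 5 mod 11. Verify: 9 × 5 = 45 ≡ 1 mod 11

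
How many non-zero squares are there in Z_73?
The squaring map on Z_73* is 2-to-1, so there are (72)/2 = 36 QRs.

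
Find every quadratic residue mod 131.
Squares in Z_131*: {1, 3, 4, 5, 7, 9, 11, 12, 13, 15, 16, 20, 21, 25, 27, 28, 33, 34, 35, 36, 38, 39, 41, 43, 44, 45, 46, 48, 49, 52, 53, 55, 58, 59, 60, 61, 62, 63, 64, 65, 74, 75, 77, 80, 81, 84, 89, 91, 94, 99, 100, 101, 102, 105, 107, 108, 109, 112, 113, 114, 117, 121, 123, 125, 129}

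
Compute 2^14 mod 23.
By repeated squaring mod 23: 2^{1}≡2, 2^{2}≡4, 2^{4}≡16, 2^{8}≡3. Then 2^{14} = 2^{8+4+2} ≡ 3 × 16 × 4 ≡ 8 mod 23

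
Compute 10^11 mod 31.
By repeated squaring (mod 31): 10^{1}≡10, 10^{2}≡7, 10^{4}≡18, 10^{8}≡14. Then 10^{11} = 10^{8+2+1} ≡ 14 × 7 × 10 ≡ 19 (mod 31)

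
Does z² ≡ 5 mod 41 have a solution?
By Euler's criterion: 5^{20} ≡ 1 mod 41. Since this equals 1, 5 is a QR.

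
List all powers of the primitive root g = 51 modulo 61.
51^1, 51^2, ..., 51^{60} mod 61: [51, 39, 37, 57, 40, 27, 35, 16, 23, 14, 43, 58, 30, 5, 11, 12, 2, 41, 17, 13, 53, 19, 54, 9, 32, 46, 28, 25, 55, 60, 10, 22, 24, 4, 21, 34, 26, 45, 38, 47, 18, 3, 31, 56, 50, 49, 59, 20, 44, 48, 8, 42, 7, 52, 29, 15, 33, 36, 6, 1]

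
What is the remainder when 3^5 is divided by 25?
By repeated squaring (mod 25): 3^{1}≡3, 3^{2}≡9, 3^{4}≡6. Then 3^{5} = 3^{4+1} ≡ 6 × 3 ≡ 18 (mod 25)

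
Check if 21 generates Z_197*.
ord_197(21) divides 196. For each prime q|196: 21^{98}≡196, 21^{28}≡114, none ≡ 1. So 21 has order 196 and is a primitive root mod 197.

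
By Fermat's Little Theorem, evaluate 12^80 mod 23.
By Fermat: 12^{22} ≡ 1 (mod 23). 80 = 3×22 + 14. So 12^{80} ≡ 12^{14} ≡ 3 (mod 23)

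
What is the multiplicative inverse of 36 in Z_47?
Since 47 is prime, by Fermat 36^(-1) ≡ 36^{45} ≡ 17 mod 47. Verify: 36 × 17 = 612 ≡ 1 mod 47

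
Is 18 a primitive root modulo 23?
18^{11} ≡ 1 (mod 23) and 11 < 22, so ord_23(18) = 11 ≠ 22 and 18 is not a primitive root.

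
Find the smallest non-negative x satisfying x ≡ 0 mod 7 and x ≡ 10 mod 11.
M = 7 × 11 = 77. M₁ = 11, y₁ ≡ 2 mod 7. M₂ = 7, y₂ ≡ 8 mod 11. x = 0×11×2 + 10×7×8 ≡ 21 mod 77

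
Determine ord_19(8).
Powers of 8 mod 19: 8^1≡8, 8^2≡7, 8^3≡18, 8^4≡11, 8^5≡12, 8^6≡1. So the order of 8 is 6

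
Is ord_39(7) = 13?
Powers of 7 mod 39: 7^1≡7, 7^2≡10, 7^3≡31, 7^4≡22, 7^5≡37, 7^6≡25, 7^7≡19, 7^8≡16, 7^9≡34, 7^10≡4, 7^11≡28, 7^12≡1. Already 7^12≡1, so the order is 12 < 13. No, the actual order is 12.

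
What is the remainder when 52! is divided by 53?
By Wilson's theorem, (52)! ≡ -1 ≡ 52 mod 53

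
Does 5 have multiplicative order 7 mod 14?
Powers of 5 mod 14: 5^1≡5, 5^2≡11, 5^3≡13, 5^4≡9, 5^5≡3, 5^6≡1. Already 5^6≡1, so the order is 6 < 7. No, the actual order is 6.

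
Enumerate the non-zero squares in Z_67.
QRs mod 67: {1, 4, 6, 9, 10, 14, 15, 16, 17, 19, 21, 22, 23, 24, 25, 26, 29, 33, 35, 36, 37, 39, 40, 47, 49, 54, 55, 56, 59, 60, 62, 64, 65}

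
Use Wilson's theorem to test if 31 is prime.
(30)! mod 31 = 30. Since 30 ≡ -1 (mod 31), 31 is prime.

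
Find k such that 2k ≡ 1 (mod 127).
Since 127 is prime, by Fermat 2^(-1) ≡ 2^{125} ≡ 64 (mod 127). Verify: 2 × 64 = 128 ≡ 1 (mod 127)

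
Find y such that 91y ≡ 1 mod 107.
Since 107 is prime, by Fermat 91^(-1) ≡ 91^{105} ≡ 20 mod 107. Verify: 91 × 20 = 1820 ≡ 1 mod 107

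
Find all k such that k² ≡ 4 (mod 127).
The square roots of 4 mod 127 are 2 and 125. Verify: 2² = 4 ≡ 4 (mod 127)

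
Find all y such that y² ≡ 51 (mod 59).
The square roots of 51 mod 59 are 46 and 13. Verify: 46² = 2116 ≡ 51 (mod 59)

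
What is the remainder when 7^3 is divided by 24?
7^{3} = 343 ≡ 7 mod 24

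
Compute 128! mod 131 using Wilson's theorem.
(130)! = (128)! × (129) × (130) ≡ -1 mod 131. So (128)! ≡ -1 × [(130)(129)]^(-1) ≡ 65 mod 131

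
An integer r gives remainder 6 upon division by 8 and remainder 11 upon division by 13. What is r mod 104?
M = 8 × 13 = 104. M₁ = 13, y₁ ≡ 5 mod 8. M₂ = 8, y₂ ≡ 5 mod 13. r = 6×13×5 + 11×8×5 ≡ 102 mod 104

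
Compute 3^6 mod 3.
By repeated squaring mod 3: 3^{1}≡0, 3^{2}≡0, 3^{4}≡0. Then 3^{6} = 3^{4+2} ≡ 0 × 0 ≡ 0 mod 3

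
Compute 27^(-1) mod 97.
Since 97 is prime, by Fermat 27^(-1) ≡ 27^{95} ≡ 18 mod 97. Verify: 27 × 18 = 486 ≡ 1 mod 97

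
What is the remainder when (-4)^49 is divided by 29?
Using Fermat: (-4)^{28} ≡ 1 mod 29. 49 ≡ 21 mod 28. So (-4)^{49} ≡ (-4)^{21} ≡ 1 mod 29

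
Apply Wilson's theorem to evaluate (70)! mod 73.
(72)! = (70)! × (71) × (72) ≡ -1 mod 73. So (70)! ≡ -1 × [(72)(71)]^(-1) ≡ 36 mod 73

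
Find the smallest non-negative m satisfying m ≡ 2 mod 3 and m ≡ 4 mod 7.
M = 3 × 7 = 21. M₁ = 7, y₁ ≡ 1 mod 3. M₂ = 3, y₂ ≡ 5 mod 7. m = 2×7×1 + 4×3×5 ≡ 11 mod 21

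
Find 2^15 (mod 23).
By repeated squaring (mod 23): 2^{1}≡2, 2^{2}≡4, 2^{4}≡16, 2^{8}≡3. Then 2^{15} = 2^{8+4+2+1} ≡ 3 × 16 × 4 × 2 ≡ 16 (mod 23)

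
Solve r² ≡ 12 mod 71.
The square roots of 12 mod 71 are 15 and 56. Verify: 15² = 225 ≡ 12 mod 71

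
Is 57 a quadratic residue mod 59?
By Euler's criterion: 57^{29} ≡ 1 mod 59. Since this equals 1, 57 is a QR.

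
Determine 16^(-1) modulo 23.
Since 23 is prime, by Fermat 16^(-1) ≡ 16^{21} ≡ 13 mod 23. Verify: 16 × 13 = 208 ≡ 1 mod 23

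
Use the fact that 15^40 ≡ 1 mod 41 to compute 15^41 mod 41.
By Fermat: 15^{40} ≡ 1 mod 41. So 15^{41} = 15^{40} · 15^{1} ≡ 15^{1} ≡ 15 mod 41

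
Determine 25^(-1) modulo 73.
Since 73 is prime, by Fermat 25^(-1) ≡ 25^{71} ≡ 38 mod 73. Verify: 25 × 38 = 950 ≡ 1 mod 73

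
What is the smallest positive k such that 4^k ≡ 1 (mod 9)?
Powers of 4 mod 9: 4^1≡4, 4^2≡7, 4^3≡1. So the order of 4 is 3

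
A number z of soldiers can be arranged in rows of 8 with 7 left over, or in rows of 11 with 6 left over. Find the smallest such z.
M = 8 × 11 = 88. M₁ = 11, y₁ ≡ 3 mod 8. M₂ = 8, y₂ ≡ 7 mod 11. z = 7×11×3 + 6×8×7 ≡ 39 mod 88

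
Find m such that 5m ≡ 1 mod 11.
Since 11 is prime, by Fermat 5^(-1) ≡ 5^{9} ≡ 9 mod 11. Verify: 5 × 9 = 45 ≡ 1 mod 11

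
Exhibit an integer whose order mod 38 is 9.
5 has order 9 mod 38 since 5^{9} ≡ 1 (mod 38) and no smaller power works.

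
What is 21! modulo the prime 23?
(22)! = (21)! × (22) ≡ -1 (mod 23). So (21)! ≡ -1 × (22)^(-1) ≡ (-1)×(-1) = 1 (mod 23)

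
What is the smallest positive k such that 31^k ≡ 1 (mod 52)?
Powers of 31 mod 52: 31^1≡31, 31^2≡25, 31^3≡47, 31^4≡1. So the order of 31 is 4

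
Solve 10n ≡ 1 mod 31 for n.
Since 31 is prime, by Fermat 10^(-1) ≡ 10^{29} ≡ 28 mod 31. Verify: 10 × 28 = 280 ≡ 1 mod 31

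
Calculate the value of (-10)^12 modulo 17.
By repeated squaring (mod 17): (-10)^{1}≡7, (-10)^{2}≡15, (-10)^{4}≡4, (-10)^{8}≡16. Then (-10)^{12} = (-10)^{8+4} ≡ 16 × 4 ≡ 13 (mod 17)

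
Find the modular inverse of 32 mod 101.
Since 101 is prime, by Fermat 32^(-1) ≡ 32^{99} ≡ 60 mod 101. Verify: 32 × 60 = 1920 ≡ 1 mod 101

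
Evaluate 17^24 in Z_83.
By repeated squaring mod 83: 17^{1}≡17, 17^{2}≡40, 17^{4}≡23, 17^{8}≡31, 17^{16}≡48. Then 17^{24} = 17^{16+8} ≡ 48 × 31 ≡ 77 mod 83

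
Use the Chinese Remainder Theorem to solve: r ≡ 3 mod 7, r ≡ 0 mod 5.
M = 7 × 5 = 35. M₁ = 5, y₁ ≡ 3 mod 7. M₂ = 7, y₂ ≡ 3 mod 5. r = 3×5×3 + 0×7×3 ≡ 10 mod 35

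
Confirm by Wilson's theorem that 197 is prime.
(196)! mod 197 = 196. Since this equals -1 mod 197, Wilson confirms 197 is prime.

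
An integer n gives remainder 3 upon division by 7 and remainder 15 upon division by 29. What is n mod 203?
M = 7 × 29 = 203. M₁ = 29, y₁ ≡ 1 mod 7. M₂ = 7, y₂ ≡ 25 mod 29. n = 3×29×1 + 15×7×25 ≡ 73 mod 203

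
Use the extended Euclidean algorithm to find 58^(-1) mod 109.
Extended GCD: 58(47) + 109(-25) = 1. So 58^(-1) ≡ 47 mod 109. Verify: 58 × 47 = 2726 ≡ 1 mod 109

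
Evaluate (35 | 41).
(35/41) = 35^{20} mod 41 = -1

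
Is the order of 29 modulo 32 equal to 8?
Powers of 29 mod 32: 29^1≡29, 29^2≡9, 29^3≡5, 29^4≡17, 29^5≡13, 29^6≡25, 29^7≡21, 29^8≡1. First k with 29^k≡1 is k=8. Yes, ord_32(29) = 8.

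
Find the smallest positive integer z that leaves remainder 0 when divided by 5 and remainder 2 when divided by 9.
M = 5 × 9 = 45. M₁ = 9, y₁ ≡ 4 (mod 5). M₂ = 5, y₂ ≡ 2 (mod 9). z = 0×9×4 + 2×5×2 ≡ 20 (mod 45)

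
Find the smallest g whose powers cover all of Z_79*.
g = 3. For each prime q|78: 3^{39}≡78, 3^{26}≡23, 3^{6}≡18, none ≡ 1, so ord_79(3) = 78 and 3 is a primitive root.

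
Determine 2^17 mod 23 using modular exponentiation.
By repeated squaring mod 23: 2^{1}≡2, 2^{2}≡4, 2^{4}≡16, 2^{8}≡3, 2^{16}≡9. Then 2^{17} = 2^{16+1} ≡ 9 × 2 ≡ 18 mod 23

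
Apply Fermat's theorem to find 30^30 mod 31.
By Fermat's Little Theorem, 30^{30} ≡ 1 mod 31 since 31 is prime and gcd(30, 31) = 1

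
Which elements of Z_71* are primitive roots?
There are φ(70) = 24 primitive roots mod 71: {7, 11, 13, 21, 22, 28, 31, 33, 35, 42, 44, 47, 52, 53, 55, 56, 59, 61, 62, 63, 65, 67, 68, 69}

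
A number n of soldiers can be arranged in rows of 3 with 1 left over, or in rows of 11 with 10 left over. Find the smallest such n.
M = 3 × 11 = 33. M₁ = 11, y₁ ≡ 2 mod 3. M₂ = 3, y₂ ≡ 4 mod 11. n = 1×11×2 + 10×3×4 ≡ 10 mod 33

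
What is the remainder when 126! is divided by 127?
By Wilson's theorem, (126)! ≡ -1 ≡ 126 (mod 127)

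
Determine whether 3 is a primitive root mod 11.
3^{5} ≡ 1 mod 11 and 5 < 10, so ord_11(3) = 5 ≠ 10 and 3 is not a primitive root.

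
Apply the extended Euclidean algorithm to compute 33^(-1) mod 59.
Extended GCD: 33(-25) + 59(14) = 1. So 33^(-1) ≡ -25 ≡ 34 (mod 59). Verify: 33 × 34 = 1122 ≡ 1 (mod 59)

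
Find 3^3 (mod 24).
3^{3} = 27 ≡ 3 (mod 24)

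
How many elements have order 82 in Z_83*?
There are φ(83-1) = φ(82) = 40 primitive roots modulo 83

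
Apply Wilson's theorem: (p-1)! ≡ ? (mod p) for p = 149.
By Wilson's theorem, (148)! ≡ -1 ≡ 148 (mod 149)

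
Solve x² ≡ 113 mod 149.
The square roots of 113 mod 149 are 115 and 34. Verify: 115² = 13225 ≡ 113 mod 149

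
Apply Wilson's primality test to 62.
(61)! mod 62 = 0. Since 0 ≢ -1 mod 62, 62 is not prime.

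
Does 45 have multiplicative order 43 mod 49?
Powers of 45 mod 49: 45^1≡45, 45^2≡16, 45^3≡34, 45^4≡11, 45^5≡5, 45^6≡29, 45^7≡31, 45^8≡23, 45^9≡6, 45^10≡25, 45^11≡47, 45^12≡8, 45^13≡17, 45^14≡30, 45^15≡27, 45^16≡39, 45^17≡40, 45^18≡36, 45^19≡3, 45^20≡37, 45^21≡48, 45^22≡4, 45^23≡33, 45^24≡15, 45^25≡38, 45^26≡44, 45^27≡20, 45^28≡18, 45^29≡26, 45^30≡43, 45^31≡24, 45^32≡2, 45^33≡41, 45^34≡32, 45^35≡19, 45^36≡22, 45^37≡10, 45^38≡9, 45^39≡13, 45^40≡46, 45^41≡12, 45^42≡1. Already 45^42≡1, so the order is 42 < 43. No, the actual order is 42.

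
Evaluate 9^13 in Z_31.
By repeated squaring (mod 31): 9^{1}≡9, 9^{2}≡19, 9^{4}≡20, 9^{8}≡28. Then 9^{13} = 9^{8+4+1} ≡ 28 × 20 × 9 ≡ 18 (mod 31)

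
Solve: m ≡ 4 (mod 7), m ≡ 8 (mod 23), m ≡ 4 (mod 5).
M = 7 × 23 × 5 = 805. M₁ = 115, y₁ ≡ 5 (mod 7). M₂ = 35, y₂ ≡ 2 (mod 23). M₃ = 161, y₃ ≡ 1 (mod 5). m = 4×115×5 + 8×35×2 + 4×161×1 ≡ 284 (mod 805)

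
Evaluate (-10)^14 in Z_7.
Using Fermat: (-10)^{6} ≡ 1 mod 7. 14 ≡ 2 mod 6. So (-10)^{14} ≡ (-10)^{2} ≡ 2 mod 7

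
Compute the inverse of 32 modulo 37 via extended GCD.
Extended GCD: 32(-15) + 37(13) = 1. So 32^(-1) ≡ -15 ≡ 22 mod 37. Verify: 32 × 22 = 704 ≡ 1 mod 37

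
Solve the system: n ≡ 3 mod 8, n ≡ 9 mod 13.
M = 8 × 13 = 104. M₁ = 13, y₁ ≡ 5 mod 8. M₂ = 8, y₂ ≡ 5 mod 13. n = 3×13×5 + 9×8×5 ≡ 35 mod 104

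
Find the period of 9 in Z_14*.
Powers of 9 mod 14: 9^1≡9, 9^2≡11, 9^3≡1. ord_14(9) = 3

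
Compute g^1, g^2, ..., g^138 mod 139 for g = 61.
61^1, 61^2, ..., 61^{138} mod 139: [61, 107, 133, 51, 53, 36, 111, 99, 62, 29, 101, 45, 104, 89, 8, 71, 22, 91, 130, 7, 10, 54, 97, 79, 93, 113, 82, 137, 17, 64, 12, 37, 33, 67, 56, 80, 15, 81, 76, 49, 70, 100, 123, 136, 95, 96, 18, 125, 119, 31, 84, 120, 92, 52, 114, 4, 105, 11, 115, 65, 73, 5, 27, 118, 109, 116, 126, 41, 138, 78, 32, 6, 88, 86, 103, 28, 40, 77, 110, 38, 94, 35, 50, 131, 68, 117, 48, 9, 132, 129, 85, 42, 60, 46, 26, 57, 2, 122, 75, 127, 102, 106, 72, 83, 59, 124, 58, 63, 90, 69, 39, 16, 3, 44, 43, 121, 14, 20, 108, 55, 19, 47, 87, 25, 135, 34, 128, 24, 74, 66, 134, 112, 21, 30, 23, 13, 98, 1]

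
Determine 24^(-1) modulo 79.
Since 79 is prime, by Fermat 24^(-1) ≡ 24^{77} ≡ 56 (mod 79). Verify: 24 × 56 = 1344 ≡ 1 (mod 79)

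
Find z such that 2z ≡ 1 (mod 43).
Since 43 is prime, by Fermat 2^(-1) ≡ 2^{41} ≡ 22 (mod 43). Verify: 2 × 22 = 44 ≡ 1 (mod 43)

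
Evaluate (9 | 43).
(9/43) = 9^{21} mod 43 = 1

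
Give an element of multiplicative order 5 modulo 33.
4 has order 5 mod 33 since 4^{5} ≡ 1 (mod 33) and no smaller power works.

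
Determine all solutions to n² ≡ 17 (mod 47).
The square roots of 17 mod 47 are 8 and 39. Verify: 8² = 64 ≡ 17 (mod 47)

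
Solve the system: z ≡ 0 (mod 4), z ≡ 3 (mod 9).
M = 4 × 9 = 36. M₁ = 9, y₁ ≡ 1 (mod 4). M₂ = 4, y₂ ≡ 7 (mod 9). z = 0×9×1 + 3×4×7 ≡ 12 (mod 36)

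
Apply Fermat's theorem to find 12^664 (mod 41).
By Fermat: 12^{40} ≡ 1 (mod 41). 664 ≡ 24 (mod 40). So 12^{664} ≡ 12^{24} ≡ 10 (mod 41)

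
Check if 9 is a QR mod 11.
By Euler's criterion: 9^{5} ≡ 1 mod 11. Since this equals 1, 9 is a QR.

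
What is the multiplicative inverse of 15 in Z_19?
Since 19 is prime, by Fermat 15^(-1) ≡ 15^{17} ≡ 14 mod 19. Verify: 15 × 14 = 210 ≡ 1 mod 19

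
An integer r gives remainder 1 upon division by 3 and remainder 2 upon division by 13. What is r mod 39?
M = 3 × 13 = 39. M₁ = 13, y₁ ≡ 1 mod 3. M₂ = 3, y₂ ≡ 9 mod 13. r = 1×13×1 + 2×3×9 ≡ 28 mod 39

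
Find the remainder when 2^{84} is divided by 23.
By Fermat: 2^{22} ≡ 1 (mod 23). 84 = 3×22 + 18. So 2^{84} ≡ 2^{18} ≡ 13 (mod 23)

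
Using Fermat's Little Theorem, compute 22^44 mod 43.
By Fermat: 22^{42} ≡ 1 mod 43. So 22^{44} = 22^{42} · 22^{2} ≡ 22^{2} ≡ 11 mod 43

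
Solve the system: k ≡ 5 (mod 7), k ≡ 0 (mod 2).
M = 7 × 2 = 14. M₁ = 2, y₁ ≡ 4 (mod 7). M₂ = 7, y₂ ≡ 1 (mod 2). k = 5×2×4 + 0×7×1 ≡ 12 (mod 14)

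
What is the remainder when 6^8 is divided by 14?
By repeated squaring mod 14: 6^{1}≡6, 6^{2}≡8, 6^{4}≡8, 6^{8}≡8. So 6^{8} ≡ 8 mod 14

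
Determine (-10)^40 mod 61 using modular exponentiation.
By repeated squaring mod 61: (-10)^{1}≡51, (-10)^{2}≡39, (-10)^{4}≡57, (-10)^{8}≡16, (-10)^{16}≡12, (-10)^{32}≡22. Then (-10)^{40} = (-10)^{32+8} ≡ 22 × 16 ≡ 47 mod 61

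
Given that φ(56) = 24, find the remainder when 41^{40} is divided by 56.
By Euler: 41^{24} ≡ 1 (mod 56) since gcd(41, 56) = 1. 40 = 1×24 + 16. So 41^{40} ≡ 41^{16} ≡ 1 (mod 56)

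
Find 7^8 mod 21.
By repeated squaring mod 21: 7^{1}≡7, 7^{2}≡7, 7^{4}≡7, 7^{8}≡7. So 7^{8} ≡ 7 mod 21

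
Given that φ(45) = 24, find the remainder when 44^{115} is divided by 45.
By Euler: 44^{24} ≡ 1 mod 45 since gcd(44, 45) = 1. 115 = 4×24 + 19. So 44^{115} ≡ 44^{19} ≡ 44 mod 45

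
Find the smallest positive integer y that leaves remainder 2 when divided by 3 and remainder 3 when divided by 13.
M = 3 × 13 = 39. M₁ = 13, y₁ ≡ 1 (mod 3). M₂ = 3, y₂ ≡ 9 (mod 13). y = 2×13×1 + 3×3×9 ≡ 29 (mod 39)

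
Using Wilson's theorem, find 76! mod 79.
(78)! = (76)! × (77) × (78) ≡ -1 mod 79. So (76)! ≡ -1 × [(78)(77)]^(-1) ≡ 39 mod 79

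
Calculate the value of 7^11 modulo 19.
By repeated squaring mod 19: 7^{1}≡7, 7^{2}≡11, 7^{4}≡7, 7^{8}≡11. Then 7^{11} = 7^{8+2+1} ≡ 11 × 11 × 7 ≡ 11 mod 19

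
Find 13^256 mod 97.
Using Fermat: 13^{96} ≡ 1 mod 97. 256 ≡ 64 mod 96. So 13^{256} ≡ 13^{64} ≡ 61 mod 97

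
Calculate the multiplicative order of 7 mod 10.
Powers of 7 mod 10: 7^1≡7, 7^2≡9, 7^3≡3, 7^4≡1. ord_10(7) = 4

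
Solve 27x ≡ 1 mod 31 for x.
Since 31 is prime, by Fermat 27^(-1) ≡ 27^{29} ≡ 23 mod 31. Verify: 27 × 23 = 621 ≡ 1 mod 31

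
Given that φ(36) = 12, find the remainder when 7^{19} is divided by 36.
By Euler: 7^{12} ≡ 1 (mod 36) since gcd(7, 36) = 1. 19 = 1×12 + 7. So 7^{19} ≡ 7^{7} ≡ 7 (mod 36)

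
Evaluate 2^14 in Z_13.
Using Fermat: 2^{12} ≡ 1 mod 13. 14 ≡ 2 mod 12. So 2^{14} ≡ 2^{2} ≡ 4 mod 13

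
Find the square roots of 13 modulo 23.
The square roots of 13 mod 23 are 6 and 17. Verify: 6² = 36 ≡ 13 mod 23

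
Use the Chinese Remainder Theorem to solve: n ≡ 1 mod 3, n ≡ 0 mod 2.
M = 3 × 2 = 6. M₁ = 2, y₁ ≡ 2 mod 3. M₂ = 3, y₂ ≡ 1 mod 2. n = 1×2×2 + 0×3×1 ≡ 4 mod 6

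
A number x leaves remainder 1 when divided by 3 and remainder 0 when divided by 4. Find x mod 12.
M = 3 × 4 = 12. M₁ = 4, y₁ ≡ 1 mod 3. M₂ = 3, y₂ ≡ 3 mod 4. x = 1×4×1 + 0×3×3 ≡ 4 mod 12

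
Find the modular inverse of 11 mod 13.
Since 13 is prime, by Fermat 11^(-1) ≡ 11^{11} ≡ 6 mod 13. Verify: 11 × 6 = 66 ≡ 1 mod 13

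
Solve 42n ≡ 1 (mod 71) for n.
Since 71 is prime, by Fermat 42^(-1) ≡ 42^{69} ≡ 22 (mod 71). Verify: 42 × 22 = 924 ≡ 1 (mod 71)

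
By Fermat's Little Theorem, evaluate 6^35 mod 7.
By Fermat: 6^{6} ≡ 1 mod 7. 35 = 5×6 + 5. So 6^{35} ≡ 6^{5} ≡ 6 mod 7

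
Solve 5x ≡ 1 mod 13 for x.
Since 13 is prime, by Fermat 5^(-1) ≡ 5^{11} ≡ 8 mod 13. Verify: 5 × 8 = 40 ≡ 1 mod 13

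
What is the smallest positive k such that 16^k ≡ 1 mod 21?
Powers of 16 mod 21: 16^1≡16, 16^2≡4, 16^3≡1. Order = 3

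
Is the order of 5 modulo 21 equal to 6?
Powers of 5 mod 21: 5^1≡5, 5^2≡4, 5^3≡20, 5^4≡16, 5^5≡17, 5^6≡1. First k with 5^k≡1 is k=6. Yes, ord_21(5) = 6.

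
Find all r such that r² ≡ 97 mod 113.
The square roots of 97 mod 113 are 60 and 53. Verify: 60² = 3600 ≡ 97 mod 113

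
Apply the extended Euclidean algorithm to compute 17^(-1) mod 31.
Extended GCD: 17(11) + 31(-6) = 1. So 17^(-1) ≡ 11 mod 31. Verify: 17 × 11 = 187 ≡ 1 mod 31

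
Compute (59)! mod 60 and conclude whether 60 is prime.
(59)! mod 60 = 0. Since 0 ≢ -1 (mod 60), 60 is not prime.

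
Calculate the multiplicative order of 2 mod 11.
Powers of 2 mod 11: 2^1≡2, 2^2≡4, 2^3≡8, 2^4≡5, 2^5≡10, 2^6≡9, 2^7≡7, 2^8≡3, 2^9≡6, 2^10≡1. So the order of 2 is 10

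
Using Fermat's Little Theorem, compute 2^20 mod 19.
By Fermat: 2^{18} ≡ 1 mod 19. So 2^{20} = 2^{18} · 2^{2} ≡ 2^{2} ≡ 4 mod 19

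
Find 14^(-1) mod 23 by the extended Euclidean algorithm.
Extended GCD: 14(5) + 23(-3) = 1. So 14^(-1) ≡ 5 mod 23. Verify: 14 × 5 = 70 ≡ 1 mod 23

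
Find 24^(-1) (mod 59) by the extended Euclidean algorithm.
Extended GCD: 24(-27) + 59(11) = 1. So 24^(-1) ≡ -27 ≡ 32 (mod 59). Verify: 24 × 32 = 768 ≡ 1 (mod 59)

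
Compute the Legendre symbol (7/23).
(7/23) = 7^{11} mod 23 = -1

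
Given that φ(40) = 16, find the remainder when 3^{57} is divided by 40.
By Euler: 3^{16} ≡ 1 (mod 40) since gcd(3, 40) = 1. 57 = 3×16 + 9. So 3^{57} ≡ 3^{9} ≡ 3 (mod 40)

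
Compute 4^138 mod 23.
Using Fermat: 4^{22} ≡ 1 (mod 23). 138 ≡ 6 (mod 22). So 4^{138} ≡ 4^{6} ≡ 2 (mod 23)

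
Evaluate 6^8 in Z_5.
Using Fermat: 6^{4} ≡ 1 mod 5. 8 ≡ 0 mod 4. So 6^{8} ≡ 6^{0} ≡ 1 mod 5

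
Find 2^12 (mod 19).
By repeated squaring (mod 19): 2^{1}≡2, 2^{2}≡4, 2^{4}≡16, 2^{8}≡9. Then 2^{12} = 2^{8+4} ≡ 9 × 16 ≡ 11 (mod 19)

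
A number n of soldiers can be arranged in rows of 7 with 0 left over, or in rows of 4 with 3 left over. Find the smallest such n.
M = 7 × 4 = 28. M₁ = 4, y₁ ≡ 2 (mod 7). M₂ = 7, y₂ ≡ 3 (mod 4). n = 0×4×2 + 3×7×3 ≡ 7 (mod 28)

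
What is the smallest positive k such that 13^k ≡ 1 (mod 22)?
Powers of 13 mod 22: 13^1≡13, 13^2≡15, 13^3≡19, 13^4≡5, 13^5≡21, 13^6≡9, 13^7≡7, 13^8≡3, 13^9≡17, 13^10≡1. ord_22(13) = 10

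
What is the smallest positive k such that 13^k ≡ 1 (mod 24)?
Powers of 13 mod 24: 13^1≡13, 13^2≡1. ord_24(13) = 2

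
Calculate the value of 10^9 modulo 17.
By repeated squaring mod 17: 10^{1}≡10, 10^{2}≡15, 10^{4}≡4, 10^{8}≡16. Then 10^{9} = 10^{8+1} ≡ 16 × 10 ≡ 7 mod 17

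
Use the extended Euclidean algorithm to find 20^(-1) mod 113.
Extended GCD: 20(17) + 113(-3) = 1. So 20^(-1) ≡ 17 mod 113. Verify: 20 × 17 = 340 ≡ 1 mod 113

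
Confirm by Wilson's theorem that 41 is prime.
(40)! mod 41 = 40. Since this equals -1 (mod 41), Wilson confirms 41 is prime.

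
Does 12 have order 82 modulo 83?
12^{41} ≡ 1 (mod 83) and 41 < 82, so ord_83(12) = 41 ≠ 82 and 12 is not a primitive root.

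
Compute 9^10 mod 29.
By repeated squaring mod 29: 9^{1}≡9, 9^{2}≡23, 9^{4}≡7, 9^{8}≡20. Then 9^{10} = 9^{8+2} ≡ 20 × 23 ≡ 25 mod 29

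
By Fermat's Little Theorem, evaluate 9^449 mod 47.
By Fermat: 9^{46} ≡ 1 (mod 47). 449 ≡ 35 (mod 46). So 9^{449} ≡ 9^{35} ≡ 3 (mod 47)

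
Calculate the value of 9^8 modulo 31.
By repeated squaring mod 31: 9^{1}≡9, 9^{2}≡19, 9^{4}≡20, 9^{8}≡28. So 9^{8} ≡ 28 mod 31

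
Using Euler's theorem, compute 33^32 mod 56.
By Euler: 33^{24} ≡ 1 mod 56 since gcd(33, 56) = 1. 32 = 1×24 + 8. So 33^{32} ≡ 33^{8} ≡ 25 mod 56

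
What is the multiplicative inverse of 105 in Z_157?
Since 157 is prime, by Fermat 105^(-1) ≡ 105^{155} ≡ 3 (mod 157). Verify: 105 × 3 = 315 ≡ 1 (mod 157)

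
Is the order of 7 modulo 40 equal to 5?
Powers of 7 mod 40: 7^1≡7, 7^2≡9, 7^3≡23, 7^4≡1. Already 7^4≡1, so the order is 4 < 5. No, the actual order is 4.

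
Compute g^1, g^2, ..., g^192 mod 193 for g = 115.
115^1, 115^2, ..., 115^{192} mod 193: [115, 101, 35, 165, 61, 67, 178, 12, 29, 54, 34, 50, 153, 32, 13, 144, 155, 69, 22, 21, 99, 191, 156, 184, 123, 56, 71, 59, 30, 169, 135, 85, 125, 93, 80, 129, 167, 98, 76, 55, 149, 151, 188, 4, 74, 18, 140, 81, 51, 75, 133, 48, 116, 23, 136, 7, 33, 128, 52, 190, 41, 83, 88, 84, 10, 185, 45, 157, 106, 31, 91, 43, 120, 97, 154, 147, 114, 179, 127, 130, 89, 6, 111, 27, 17, 25, 173, 16, 103, 72, 174, 131, 11, 107, 146, 192, 78, 92, 158, 28, 132, 126, 15, 181, 164, 139, 159, 143, 40, 161, 180, 49, 38, 124, 171, 172, 94, 2, 37, 9, 70, 137, 122, 134, 163, 24, 58, 108, 68, 100, 113, 64, 26, 95, 117, 138, 44, 42, 5, 189, 119, 175, 53, 112, 142, 118, 60, 145, 77, 170, 57, 186, 160, 65, 141, 3, 152, 110, 105, 109, 183, 8, 148, 36, 87, 162, 102, 150, 73, 96, 39, 46, 79, 14, 66, 63, 104, 187, 82, 166, 176, 168, 20, 177, 90, 121, 19, 62, 182, 86, 47, 1]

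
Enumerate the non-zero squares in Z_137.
Squares in Z_137*: {1, 2, 4, 7, 8, 9, 11, 14, 15, 16, 17, 18, 19, 22, 25, 28, 30, 32, 34, 36, 37, 38, 39, 44, 49, 50, 56, 59, 60, 61, 63, 64, 65, 68, 69, 72, 73, 74, 76, 77, 78, 81, 87, 88, 93, 98, 99, 100, 101, 103, 105, 107, 109, 112, 115, 118, 119, 120, 121, 122, 123, 126, 128, 129, 130, 133, 135, 136}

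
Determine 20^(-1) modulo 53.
Since 53 is prime, by Fermat 20^(-1) ≡ 20^{51} ≡ 8 (mod 53). Verify: 20 × 8 = 160 ≡ 1 (mod 53)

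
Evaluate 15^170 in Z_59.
Using Fermat: 15^{58} ≡ 1 (mod 59). 170 ≡ 54 (mod 58). So 15^{170} ≡ 15^{54} ≡ 20 (mod 59)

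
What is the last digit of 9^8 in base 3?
By repeated squaring mod 3: 9^{1}≡0, 9^{2}≡0, 9^{4}≡0, 9^{8}≡0. So 9^{8} ≡ 0 mod 3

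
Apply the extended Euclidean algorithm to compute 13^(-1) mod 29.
Extended GCD: 13(9) + 29(-4) = 1. So 13^(-1) ≡ 9 mod 29. Verify: 13 × 9 = 117 ≡ 1 mod 29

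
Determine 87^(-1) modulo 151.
Since 151 is prime, by Fermat 87^(-1) ≡ 87^{149} ≡ 92 (mod 151). Verify: 87 × 92 = 8004 ≡ 1 (mod 151)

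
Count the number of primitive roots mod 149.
A prime p has φ(p-1) primitive roots; here φ(148) = 72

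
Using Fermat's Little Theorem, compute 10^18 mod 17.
By Fermat: 10^{16} ≡ 1 (mod 17). So 10^{18} = 10^{16} · 10^{2} ≡ 10^{2} ≡ 15 (mod 17)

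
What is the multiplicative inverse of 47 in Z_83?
Since 83 is prime, by Fermat 47^(-1) ≡ 47^{81} ≡ 53 (mod 83). Verify: 47 × 53 = 2491 ≡ 1 (mod 83)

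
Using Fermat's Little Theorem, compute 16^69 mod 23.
By Fermat: 16^{22} ≡ 1 mod 23. 69 = 3×22 + 3. So 16^{69} ≡ 16^{3} ≡ 2 mod 23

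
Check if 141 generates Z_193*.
ord_193(141) divides 192. For each prime q|192: 141^{96}≡192, 141^{64}≡108, none ≡ 1. So 141 has order 192 and is a primitive root mod 193.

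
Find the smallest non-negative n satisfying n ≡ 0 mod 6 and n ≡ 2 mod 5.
M = 6 × 5 = 30. M₁ = 5, y₁ ≡ 5 mod 6. M₂ = 6, y₂ ≡ 1 mod 5. n = 0×5×5 + 2×6×1 ≡ 12 mod 30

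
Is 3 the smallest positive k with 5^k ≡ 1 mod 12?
Powers of 5 mod 12: 5^1≡5, 5^2≡1. Already 5^2≡1, so the order is 2 < 3. No, the actual order is 2.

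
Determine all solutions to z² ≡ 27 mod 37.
The square roots of 27 mod 37 are 8 and 29. Verify: 8² = 64 ≡ 27 mod 37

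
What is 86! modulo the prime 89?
(88)! = (86)! × (87) × (88) ≡ -1 (mod 89). So (86)! ≡ -1 × [(88)(87)]^(-1) ≡ 44 (mod 89)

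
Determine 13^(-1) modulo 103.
Since 103 is prime, by Fermat 13^(-1) ≡ 13^{101} ≡ 8 (mod 103). Verify: 13 × 8 = 104 ≡ 1 (mod 103)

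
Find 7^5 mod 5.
Using Fermat: 7^{4} ≡ 1 mod 5. 5 ≡ 1 mod 4. So 7^{5} ≡ 7^{1} ≡ 2 mod 5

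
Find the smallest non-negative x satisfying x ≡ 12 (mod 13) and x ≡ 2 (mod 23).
M = 13 × 23 = 299. M₁ = 23, y₁ ≡ 4 (mod 13). M₂ = 13, y₂ ≡ 16 (mod 23). x = 12×23×4 + 2×13×16 ≡ 25 (mod 299)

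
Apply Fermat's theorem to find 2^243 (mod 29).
By Fermat: 2^{28} ≡ 1 (mod 29). 243 ≡ 19 (mod 28). So 2^{243} ≡ 2^{19} ≡ 26 (mod 29)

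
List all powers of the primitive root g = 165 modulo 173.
165^1, 165^2, ..., 165^{172} mod 173: [165, 64, 7, 117, 102, 49, 127, 22, 170, 24, 154, 152, 168, 40, 26, 138, 107, 9, 101, 57, 63, 15, 53, 95, 105, 25, 146, 43, 2, 157, 128, 14, 61, 31, 98, 81, 44, 167, 48, 135, 131, 163, 80, 52, 103, 41, 18, 29, 114, 126, 30, 106, 17, 37, 50, 119, 86, 4, 141, 83, 28, 122, 62, 23, 162, 88, 161, 96, 97, 89, 153, 160, 104, 33, 82, 36, 58, 55, 79, 60, 39, 34, 74, 100, 65, 172, 8, 109, 166, 56, 71, 124, 46, 151, 3, 149, 19, 21, 5, 133, 147, 35, 66, 164, 72, 116, 110, 158, 120, 78, 68, 148, 27, 130, 171, 16, 45, 159, 112, 142, 75, 92, 129, 6, 125, 38, 42, 10, 93, 121, 70, 132, 155, 144, 59, 47, 143, 67, 156, 136, 123, 54, 87, 169, 32, 90, 145, 51, 111, 150, 11, 85, 12, 77, 76, 84, 20, 13, 69, 140, 91, 137, 115, 118, 94, 113, 134, 139, 99, 73, 108, 1]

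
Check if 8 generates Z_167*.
8^{83} ≡ 1 mod 167 and 83 < 166, so ord_167(8) = 83 ≠ 166 and 8 is not a primitive root.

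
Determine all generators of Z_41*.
There are φ(40) = 16 primitive roots mod 41: {6, 7, 11, 12, 13, 15, 17, 19, 22, 24, 26, 28, 29, 30, 34, 35}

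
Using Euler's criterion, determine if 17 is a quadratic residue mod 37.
By Euler's criterion: 17^{18} ≡ 36 mod 37. Since this equals -1 (≡ 36), 17 is not a QR.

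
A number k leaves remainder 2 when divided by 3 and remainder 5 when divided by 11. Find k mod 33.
M = 3 × 11 = 33. M₁ = 11, y₁ ≡ 2 mod 3. M₂ = 3, y₂ ≡ 4 mod 11. k = 2×11×2 + 5×3×4 ≡ 5 mod 33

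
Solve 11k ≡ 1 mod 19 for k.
Since 19 is prime, by Fermat 11^(-1) ≡ 11^{17} ≡ 7 mod 19. Verify: 11 × 7 = 77 ≡ 1 mod 19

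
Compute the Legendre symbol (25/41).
(25/41) = 25^{20} mod 41 = 1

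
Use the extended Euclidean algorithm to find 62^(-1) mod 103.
Extended GCD: 62(5) + 103(-3) = 1. So 62^(-1) ≡ 5 (mod 103). Verify: 62 × 5 = 310 ≡ 1 (mod 103)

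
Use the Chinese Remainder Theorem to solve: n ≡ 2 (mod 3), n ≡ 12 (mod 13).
M = 3 × 13 = 39. M₁ = 13, y₁ ≡ 1 (mod 3). M₂ = 3, y₂ ≡ 9 (mod 13). n = 2×13×1 + 12×3×9 ≡ 38 (mod 39)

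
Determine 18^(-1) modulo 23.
Since 23 is prime, by Fermat 18^(-1) ≡ 18^{21} ≡ 9 mod 23. Verify: 18 × 9 = 162 ≡ 1 mod 23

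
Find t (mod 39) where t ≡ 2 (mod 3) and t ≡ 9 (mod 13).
M = 3 × 13 = 39. M₁ = 13, y₁ ≡ 1 (mod 3). M₂ = 3, y₂ ≡ 9 (mod 13). t = 2×13×1 + 9×3×9 ≡ 35 (mod 39)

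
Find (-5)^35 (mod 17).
Using Fermat: (-5)^{16} ≡ 1 (mod 17). 35 ≡ 3 (mod 16). So (-5)^{35} ≡ (-5)^{3} ≡ 11 (mod 17)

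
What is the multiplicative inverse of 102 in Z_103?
Since 103 is prime, by Fermat 102^(-1) ≡ 102^{101} ≡ 102 mod 103. Verify: 102 × 102 = 10404 ≡ 1 mod 103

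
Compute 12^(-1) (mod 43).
Since 43 is prime, by Fermat 12^(-1) ≡ 12^{41} ≡ 18 (mod 43). Verify: 12 × 18 = 216 ≡ 1 (mod 43)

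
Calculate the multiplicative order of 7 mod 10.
Powers of 7 mod 10: 7^1≡7, 7^2≡9, 7^3≡3, 7^4≡1. ord_10(7) = 4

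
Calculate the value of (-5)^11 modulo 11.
Using Fermat: (-5)^{10} ≡ 1 mod 11. 11 ≡ 1 mod 10. So (-5)^{11} ≡ (-5)^{1} ≡ 6 mod 11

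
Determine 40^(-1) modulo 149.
Since 149 is prime, by Fermat 40^(-1) ≡ 40^{147} ≡ 41 (mod 149). Verify: 40 × 41 = 1640 ≡ 1 (mod 149)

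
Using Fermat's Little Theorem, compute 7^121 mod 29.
By Fermat: 7^{28} ≡ 1 (mod 29). 121 = 4×28 + 9. So 7^{121} ≡ 7^{9} ≡ 20 (mod 29)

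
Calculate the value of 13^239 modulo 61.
Using Fermat: 13^{60} ≡ 1 (mod 61). 239 ≡ 59 (mod 60). So 13^{239} ≡ 13^{59} ≡ 47 (mod 61)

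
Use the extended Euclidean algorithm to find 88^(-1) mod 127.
Extended GCD: 88(13) + 127(-9) = 1. So 88^(-1) ≡ 13 mod 127. Verify: 88 × 13 = 1144 ≡ 1 mod 127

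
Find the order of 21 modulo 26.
Powers of 21 mod 26: 21^1≡21, 21^2≡25, 21^3≡5, 21^4≡1. So the order of 21 is 4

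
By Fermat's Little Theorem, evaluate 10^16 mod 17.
By Fermat's Little Theorem, 10^{16} ≡ 1 mod 17 since 17 is prime and gcd(10, 17) = 1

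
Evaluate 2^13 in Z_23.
By repeated squaring (mod 23): 2^{1}≡2, 2^{2}≡4, 2^{4}≡16, 2^{8}≡3. Then 2^{13} = 2^{8+4+1} ≡ 3 × 16 × 2 ≡ 4 (mod 23)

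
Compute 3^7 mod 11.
By repeated squaring mod 11: 3^{1}≡3, 3^{2}≡9, 3^{4}≡4. Then 3^{7} = 3^{4+2+1} ≡ 4 × 9 × 3 ≡ 9 mod 11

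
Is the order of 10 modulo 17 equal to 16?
Powers of 10 mod 17: 10^1≡10, 10^2≡15, 10^3≡14, 10^4≡4, 10^5≡6, 10^6≡9, 10^7≡5, 10^8≡16, 10^9≡7, 10^10≡2, 10^11≡3, 10^12≡13, 10^13≡11, 10^14≡8, 10^15≡12, 10^16≡1. First k with 10^k≡1 is k=16. Yes, ord_17(10) = 16.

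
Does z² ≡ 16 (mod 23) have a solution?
By Euler's criterion: 16^{11} ≡ 1 (mod 23). Since this equals 1, 16 is a QR.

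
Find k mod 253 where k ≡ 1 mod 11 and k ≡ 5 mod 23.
M = 11 × 23 = 253. M₁ = 23, y₁ ≡ 1 mod 11. M₂ = 11, y₂ ≡ 21 mod 23. k = 1×23×1 + 5×11×21 ≡ 166 mod 253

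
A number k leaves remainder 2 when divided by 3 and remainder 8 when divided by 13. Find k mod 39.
M = 3 × 13 = 39. M₁ = 13, y₁ ≡ 1 mod 3. M₂ = 3, y₂ ≡ 9 mod 13. k = 2×13×1 + 8×3×9 ≡ 8 mod 39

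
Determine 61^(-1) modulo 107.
Since 107 is prime, by Fermat 61^(-1) ≡ 61^{105} ≡ 100 (mod 107). Verify: 61 × 100 = 6100 ≡ 1 (mod 107)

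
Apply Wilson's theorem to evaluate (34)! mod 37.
(36)! = (34)! × (35) × (36) ≡ -1 mod 37. So (34)! ≡ -1 × [(36)(35)]^(-1) ≡ 18 mod 37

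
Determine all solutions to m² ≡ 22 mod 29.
The square roots of 22 mod 29 are 15 and 14. Verify: 15² = 225 ≡ 22 mod 29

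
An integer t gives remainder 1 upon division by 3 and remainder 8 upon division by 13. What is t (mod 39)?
M = 3 × 13 = 39. M₁ = 13, y₁ ≡ 1 (mod 3). M₂ = 3, y₂ ≡ 9 (mod 13). t = 1×13×1 + 8×3×9 ≡ 34 (mod 39)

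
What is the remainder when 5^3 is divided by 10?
5^{3} = 125 ≡ 5 (mod 10)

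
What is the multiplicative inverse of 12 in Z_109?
Since 109 is prime, by Fermat 12^(-1) ≡ 12^{107} ≡ 100 mod 109. Verify: 12 × 100 = 1200 ≡ 1 mod 109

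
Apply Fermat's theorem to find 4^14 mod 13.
By Fermat: 4^{12} ≡ 1 mod 13. So 4^{14} = 4^{12} · 4^{2} ≡ 4^{2} ≡ 3 mod 13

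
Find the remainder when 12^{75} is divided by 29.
By Fermat: 12^{28} ≡ 1 mod 29. 75 = 2×28 + 19. So 12^{75} ≡ 12^{19} ≡ 17 mod 29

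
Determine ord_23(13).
Powers of 13 mod 23: 13^1≡13, 13^2≡8, 13^3≡12, 13^4≡18, 13^5≡4, 13^6≡6, 13^7≡9, 13^8≡2, 13^9≡3, 13^10≡16, 13^11≡1. Order = 11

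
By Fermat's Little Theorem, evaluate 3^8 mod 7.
By Fermat: 3^{6} ≡ 1 (mod 7). So 3^{8} = 3^{6} · 3^{2} ≡ 3^{2} ≡ 2 (mod 7)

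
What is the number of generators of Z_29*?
There are φ(29-1) = φ(28) = 12 primitive roots modulo 29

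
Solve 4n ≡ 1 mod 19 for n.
Since 19 is prime, by Fermat 4^(-1) ≡ 4^{17} ≡ 5 mod 19. Verify: 4 × 5 = 20 ≡ 1 mod 19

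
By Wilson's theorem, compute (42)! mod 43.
By Wilson's theorem, (42)! ≡ -1 ≡ 42 mod 43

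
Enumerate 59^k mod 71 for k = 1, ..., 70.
59^1, 59^2, ..., 59^{70} mod 71: [59, 2, 47, 4, 23, 8, 46, 16, 21, 32, 42, 64, 13, 57, 26, 43, 52, 15, 33, 30, 66, 60, 61, 49, 51, 27, 31, 54, 62, 37, 53, 3, 35, 6, 70, 12, 69, 24, 67, 48, 63, 25, 55, 50, 39, 29, 7, 58, 14, 45, 28, 19, 56, 38, 41, 5, 11, 10, 22, 20, 44, 40, 17, 9, 34, 18, 68, 36, 65, 1]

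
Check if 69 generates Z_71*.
ord_71(69) divides 70. For each prime q|70: 69^{35}≡70, 69^{14}≡54, 69^{10}≡30, none ≡ 1. So 69 has order 70 and is a primitive root mod 71.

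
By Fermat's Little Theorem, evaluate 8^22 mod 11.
By Fermat: 8^{10} ≡ 1 mod 11. 22 = 2×10 + 2. So 8^{22} ≡ 8^{2} ≡ 9 mod 11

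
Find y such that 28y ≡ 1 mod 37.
Since 37 is prime, by Fermat 28^(-1) ≡ 28^{35} ≡ 4 mod 37. Verify: 28 × 4 = 112 ≡ 1 mod 37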